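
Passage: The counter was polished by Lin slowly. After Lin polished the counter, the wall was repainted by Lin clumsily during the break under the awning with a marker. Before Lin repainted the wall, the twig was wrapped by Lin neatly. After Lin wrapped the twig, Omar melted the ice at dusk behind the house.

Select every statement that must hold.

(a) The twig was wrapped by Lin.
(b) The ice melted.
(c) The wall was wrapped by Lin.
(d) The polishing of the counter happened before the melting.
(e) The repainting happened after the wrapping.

(a), (b), (e)

(a) Entailed — every conjunct here is already in the original wrapping event.
(b) Entailed — 'Omar melted the ice' is causative; it entails the inchoative 'the ice melted'.
(c) Not entailed — Lin wrapped the twig, not the wall; the wall belongs to the repainting event.
(d) Not entailed — the narrative doesn't order the polishing relative to the melting.
(e) Entailed — the narrative places the wrapping before the repainting.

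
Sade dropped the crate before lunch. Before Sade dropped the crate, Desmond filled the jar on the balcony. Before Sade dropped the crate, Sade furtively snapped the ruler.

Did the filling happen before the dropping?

yes

The narrative orders the filling before the dropping.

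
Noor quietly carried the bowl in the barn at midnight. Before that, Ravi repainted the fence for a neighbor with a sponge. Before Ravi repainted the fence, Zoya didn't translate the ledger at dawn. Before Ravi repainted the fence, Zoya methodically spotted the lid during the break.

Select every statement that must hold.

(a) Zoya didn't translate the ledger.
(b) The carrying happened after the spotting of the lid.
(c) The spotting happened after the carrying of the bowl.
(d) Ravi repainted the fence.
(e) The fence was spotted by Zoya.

(b), (d)

(a) Not entailed — dropping 'at dawn' under negation is not valid — the original leaves open that Zoya translated the ledger some other way.
(b) Entailed — the narrative places the spotting before the carrying.
(c) Not entailed — the narrative places the spotting before the carrying, not after.
(d) Entailed — the original entails any weakening of itself; this just drops 'with a sponge', 'for a neighbor'.
(e) Not entailed — Zoya spotted the lid, not the fence; the fence belongs to the repainting event.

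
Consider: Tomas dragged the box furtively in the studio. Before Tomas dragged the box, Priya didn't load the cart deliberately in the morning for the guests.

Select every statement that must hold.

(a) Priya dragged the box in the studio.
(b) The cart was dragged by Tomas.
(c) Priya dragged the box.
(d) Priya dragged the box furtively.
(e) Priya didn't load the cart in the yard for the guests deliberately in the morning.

(a) Not entailed — the passage has Tomas dragging the box, not Priya.
(b) Not entailed — Tomas dragged the box, not the cart; the cart belongs to the loading event.
(c) Not entailed — the passage has Tomas dragging the box, not Priya.
(d) Not entailed — the passage has Tomas dragging the box, not Priya.
(e) Entailed — under negation, adding a further restriction is entailed: if no such loading event occurred, none occurred in the yard either.

(e)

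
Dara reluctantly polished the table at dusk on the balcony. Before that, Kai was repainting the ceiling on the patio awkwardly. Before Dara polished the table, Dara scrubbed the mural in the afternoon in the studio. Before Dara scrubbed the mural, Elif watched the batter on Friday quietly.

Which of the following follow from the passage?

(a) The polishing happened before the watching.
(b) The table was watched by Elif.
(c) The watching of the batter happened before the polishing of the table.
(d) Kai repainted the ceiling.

(a) Not entailed — the narrative places the watching before the polishing, not after.
(b) Not entailed — Elif watched the batter, not the table; the table belongs to the polishing event.
(c) Entailed — the narrative places the watching before the polishing.
(d) Not entailed — 'was repainting' is progressive on an accomplishment; it does not entail the completed 'repainted'.

(c)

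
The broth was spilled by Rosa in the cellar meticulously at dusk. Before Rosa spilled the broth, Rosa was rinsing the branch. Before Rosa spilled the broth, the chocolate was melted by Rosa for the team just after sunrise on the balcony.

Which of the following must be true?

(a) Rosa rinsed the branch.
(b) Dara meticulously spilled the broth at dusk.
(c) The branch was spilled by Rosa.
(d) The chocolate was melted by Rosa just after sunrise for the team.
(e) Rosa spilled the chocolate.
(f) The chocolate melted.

(a) Entailed — 'rinse' is an activity; 'was rinsing' entails that some rinsing happened, so 'rinsed' holds.
(b) Not entailed — the passage has Rosa spilling the broth, not Dara.
(c) Not entailed — Rosa spilled the broth, not the branch; the branch belongs to the rinsing event.
(d) Entailed — every conjunct here is already in the original melting event.
(e) Not entailed — Rosa spilled the broth, not the chocolate; the chocolate belongs to the melting event.
(f) Entailed — 'Rosa melted the chocolate' is causative; it entails the inchoative 'the chocolate melted'.

(a), (d), (f)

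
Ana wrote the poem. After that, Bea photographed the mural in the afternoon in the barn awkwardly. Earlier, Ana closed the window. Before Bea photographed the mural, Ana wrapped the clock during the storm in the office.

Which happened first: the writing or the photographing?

The connectives place the writing before the photographing.

the writing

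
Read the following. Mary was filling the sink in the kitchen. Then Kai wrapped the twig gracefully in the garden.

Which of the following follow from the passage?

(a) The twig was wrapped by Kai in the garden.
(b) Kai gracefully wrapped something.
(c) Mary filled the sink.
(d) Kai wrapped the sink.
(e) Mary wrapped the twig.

(a) Entailed — the original entails any weakening of itself; this just drops 'gracefully'.
(b) Entailed — every conjunct here is already in the original wrapping event.
(c) Not entailed — 'was filling' is progressive on an accomplishment; it does not entail the completed 'filled'.
(d) Not entailed — Kai wrapped the twig, not the sink; the sink belongs to the filling event.
(e) Not entailed — the passage has Kai wrapping the twig, not Mary.

(a), (b)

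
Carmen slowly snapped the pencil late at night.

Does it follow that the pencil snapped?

yes

'Carmen snapped the pencil' is the causative; it entails the inchoative 'the pencil snapped'.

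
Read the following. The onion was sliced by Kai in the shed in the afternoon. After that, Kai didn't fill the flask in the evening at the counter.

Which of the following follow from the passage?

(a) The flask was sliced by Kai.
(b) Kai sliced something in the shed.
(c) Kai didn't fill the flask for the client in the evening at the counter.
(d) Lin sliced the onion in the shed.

(a) Not entailed — Kai sliced the onion, not the flask; the flask belongs to the filling event.
(b) Entailed — the original entails any weakening of itself; this just drops 'in the afternoon' and generalizes the patient.
(c) Entailed — under negation, adding a further restriction is entailed: if no such filling event occurred, none occurred for the client either.
(d) Not entailed — the passage has Kai slicing the onion, not Lin.

(b), (c)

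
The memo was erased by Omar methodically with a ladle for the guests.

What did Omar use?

a ladle

'with a ladle' marks the instrument of the erasing event.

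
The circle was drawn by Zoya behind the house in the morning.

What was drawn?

'the circle' marks the patient of the drawing event.

the circle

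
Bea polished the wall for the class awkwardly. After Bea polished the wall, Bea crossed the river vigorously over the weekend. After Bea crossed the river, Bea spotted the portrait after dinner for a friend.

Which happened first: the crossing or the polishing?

The connectives place the polishing before the crossing.

the polishing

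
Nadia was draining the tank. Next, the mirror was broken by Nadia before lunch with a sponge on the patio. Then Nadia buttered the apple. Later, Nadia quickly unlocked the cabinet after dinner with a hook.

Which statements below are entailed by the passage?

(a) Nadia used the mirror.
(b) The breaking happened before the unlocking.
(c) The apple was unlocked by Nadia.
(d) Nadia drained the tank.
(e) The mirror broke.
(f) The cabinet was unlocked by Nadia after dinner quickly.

(a) Not entailed — the mirror is the patient, not an instrument — Nadia used a sponge.
(b) Entailed — the narrative places the breaking before the unlocking.
(c) Not entailed — Nadia unlocked the cabinet, not the apple; the apple belongs to the buttering event.
(d) Not entailed — 'was draining' is progressive on an accomplishment; it does not entail the completed 'drained'.
(e) Entailed — 'Nadia broke the mirror' is causative; it entails the inchoative 'the mirror broke'.
(f) Entailed — dropping 'with a hook' leaves a sub-description the original still satisfies.

(b), (e), (f)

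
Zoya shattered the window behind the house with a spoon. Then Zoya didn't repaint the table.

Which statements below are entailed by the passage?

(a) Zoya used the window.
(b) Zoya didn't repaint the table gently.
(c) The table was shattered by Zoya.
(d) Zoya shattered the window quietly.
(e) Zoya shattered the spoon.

(b)

(a) Not entailed — the window is the patient, not an instrument — Zoya used a spoon.
(b) Entailed — under negation, adding a further restriction is entailed: if no such repainting event occurred, none occurred gently either.
(c) Not entailed — Zoya shattered the window, not the table; the table belongs to the repainting event.
(d) Not entailed — 'quietly' adds information not in the original event.
(e) Not entailed — the spoon is the instrument, not what was shattered.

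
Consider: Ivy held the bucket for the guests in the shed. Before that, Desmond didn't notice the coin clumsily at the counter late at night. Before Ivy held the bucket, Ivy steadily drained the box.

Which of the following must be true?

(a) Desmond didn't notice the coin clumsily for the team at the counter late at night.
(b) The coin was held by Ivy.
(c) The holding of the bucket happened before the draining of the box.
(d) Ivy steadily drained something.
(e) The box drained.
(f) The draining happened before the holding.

(a), (d), (e), (f)

(a) Entailed — under negation, adding a further restriction is entailed: if no such noticing event occurred, none occurred for the team either.
(b) Not entailed — Ivy held the bucket, not the coin; the coin belongs to the noticing event.
(c) Not entailed — the narrative places the draining before the holding, not after.
(d) Entailed — the original entails any weakening of itself; this just generalizes the patient.
(e) Entailed — 'Ivy drained the box' is causative; it entails the inchoative 'the box drained'.
(f) Entailed — the narrative places the draining before the holding.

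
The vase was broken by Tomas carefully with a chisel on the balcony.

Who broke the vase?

Tomas

'Tomas' marks the agent of the breaking event.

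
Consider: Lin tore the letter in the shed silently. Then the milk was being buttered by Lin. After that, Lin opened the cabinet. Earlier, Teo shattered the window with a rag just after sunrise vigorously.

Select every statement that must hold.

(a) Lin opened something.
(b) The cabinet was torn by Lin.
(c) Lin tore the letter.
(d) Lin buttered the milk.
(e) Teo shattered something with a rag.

(a) Entailed — generalizing the patient leaves a sub-description the original still satisfies.
(b) Not entailed — Lin tore the letter, not the cabinet; the cabinet belongs to the opening event.
(c) Entailed — dropping 'silently', 'in the shed' leaves a sub-description the original still satisfies.
(d) Not entailed — 'was buttering' is progressive on an accomplishment; it does not entail the completed 'buttered'.
(e) Entailed — dropping 'just after sunrise', 'vigorously' and generalizing the patient leaves a sub-description the original still satisfies.

(a), (c), (e)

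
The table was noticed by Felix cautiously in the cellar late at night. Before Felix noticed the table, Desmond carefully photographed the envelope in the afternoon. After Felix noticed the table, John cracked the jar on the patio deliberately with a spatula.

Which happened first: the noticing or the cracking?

the noticing

The connectives place the noticing before the cracking.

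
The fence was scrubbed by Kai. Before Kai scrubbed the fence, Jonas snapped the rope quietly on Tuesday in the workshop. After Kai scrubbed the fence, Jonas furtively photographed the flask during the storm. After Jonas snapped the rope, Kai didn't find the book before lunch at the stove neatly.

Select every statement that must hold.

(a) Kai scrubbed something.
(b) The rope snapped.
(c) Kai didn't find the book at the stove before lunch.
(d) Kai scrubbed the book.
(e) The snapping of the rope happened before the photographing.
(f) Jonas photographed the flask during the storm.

(a) Entailed — every conjunct here is already in the original scrubbing event.
(b) Entailed — 'Jonas snapped the rope' is causative; it entails the inchoative 'the rope snapped'.
(c) Not entailed — dropping 'neatly' under negation is not valid — the original leaves open that Kai found the book some other way.
(d) Not entailed — Kai scrubbed the fence, not the book; the book belongs to the finding event.
(e) Entailed — the narrative places the snapping before the photographing.
(f) Entailed — dropping 'furtively' leaves a sub-description the original still satisfies.

(a), (b), (e), (f)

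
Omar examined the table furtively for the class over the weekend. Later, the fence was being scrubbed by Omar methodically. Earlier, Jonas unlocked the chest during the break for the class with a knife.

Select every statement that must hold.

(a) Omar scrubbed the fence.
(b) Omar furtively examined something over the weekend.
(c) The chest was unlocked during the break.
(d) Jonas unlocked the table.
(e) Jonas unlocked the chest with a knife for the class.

(a) Entailed — 'scrub' is an activity; 'was scrubbing' entails that some scrubbing happened, so 'scrubbed' holds.
(b) Entailed — dropping 'for the class' and generalizing the patient leaves a sub-description the original still satisfies.
(c) Entailed — this follows by dropping conjuncts from the unlocking event's description.
(d) Not entailed — Jonas unlocked the chest, not the table; the table belongs to the examining event.
(e) Entailed — dropping 'during the break' leaves a sub-description the original still satisfies.

(a), (b), (c), (e)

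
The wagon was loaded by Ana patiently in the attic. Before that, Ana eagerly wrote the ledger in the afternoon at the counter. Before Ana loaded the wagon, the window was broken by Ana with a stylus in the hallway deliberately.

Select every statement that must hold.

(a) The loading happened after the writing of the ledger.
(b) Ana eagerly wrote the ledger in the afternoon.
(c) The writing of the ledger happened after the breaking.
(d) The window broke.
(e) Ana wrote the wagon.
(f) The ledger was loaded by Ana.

(a) Entailed — the narrative places the writing before the loading.
(b) Entailed — the original entails any weakening of itself; this just drops 'at the counter'.
(c) Not entailed — the narrative doesn't order the breaking relative to the writing.
(d) Entailed — 'Ana broke the window' is causative; it entails the inchoative 'the window broke'.
(e) Not entailed — Ana wrote the ledger, not the wagon; the wagon belongs to the loading event.
(f) Not entailed — Ana loaded the wagon, not the ledger; the ledger belongs to the writing event.

(a), (b), (d)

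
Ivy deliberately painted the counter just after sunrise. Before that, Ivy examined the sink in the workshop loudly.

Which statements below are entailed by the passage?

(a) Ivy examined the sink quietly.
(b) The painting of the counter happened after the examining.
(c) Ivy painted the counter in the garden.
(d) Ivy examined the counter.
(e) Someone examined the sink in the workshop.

(a) Not entailed — 'quietly' adds a manner not in (and inconsistent with) the original.
(b) Entailed — the narrative places the examining before the painting.
(c) Not entailed — 'in the garden' adds information not in the original event.
(d) Not entailed — Ivy examined the sink, not the counter; the counter belongs to the painting event.
(e) Entailed — dropping 'loudly' and generalizing the agent leaves a sub-description the original still satisfies.

(b), (e)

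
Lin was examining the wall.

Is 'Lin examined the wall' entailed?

yes

'examine' is atelic; if Lin was examining the wall, then Lin examined the wall (for some time).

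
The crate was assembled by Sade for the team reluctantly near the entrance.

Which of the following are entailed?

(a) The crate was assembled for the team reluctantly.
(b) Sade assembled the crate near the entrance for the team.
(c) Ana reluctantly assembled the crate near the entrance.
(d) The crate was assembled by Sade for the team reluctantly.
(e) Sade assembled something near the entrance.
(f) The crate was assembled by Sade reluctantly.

(a) Entailed — dropping 'near the entrance' and generalizing the agent leaves a sub-description the original still satisfies.
(b) Entailed — every conjunct here is already in the original assembling event.
(c) Not entailed — the passage has Sade assembling the crate, not Ana.
(d) Entailed — the original entails any weakening of itself; this just drops 'near the entrance'.
(e) Entailed — every conjunct here is already in the original assembling event.
(f) Entailed — dropping 'near the entrance', 'for the team' leaves a sub-description the original still satisfies.

(a), (b), (d), (e), (f)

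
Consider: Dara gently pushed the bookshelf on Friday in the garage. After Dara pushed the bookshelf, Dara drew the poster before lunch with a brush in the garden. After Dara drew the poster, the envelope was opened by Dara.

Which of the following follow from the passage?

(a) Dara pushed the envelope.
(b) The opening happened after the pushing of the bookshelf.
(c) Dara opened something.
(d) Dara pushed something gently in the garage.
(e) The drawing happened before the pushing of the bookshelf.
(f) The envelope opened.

(a) Not entailed — Dara pushed the bookshelf, not the envelope; the envelope belongs to the opening event.
(b) Entailed — the narrative places the pushing before the opening.
(c) Entailed — this follows by dropping conjuncts from the opening event's description.
(d) Entailed — every conjunct here is already in the original pushing event.
(e) Not entailed — the narrative places the pushing before the drawing, not after.
(f) Entailed — 'Dara opened the envelope' is causative; it entails the inchoative 'the envelope opened'.

(b), (c), (d), (f)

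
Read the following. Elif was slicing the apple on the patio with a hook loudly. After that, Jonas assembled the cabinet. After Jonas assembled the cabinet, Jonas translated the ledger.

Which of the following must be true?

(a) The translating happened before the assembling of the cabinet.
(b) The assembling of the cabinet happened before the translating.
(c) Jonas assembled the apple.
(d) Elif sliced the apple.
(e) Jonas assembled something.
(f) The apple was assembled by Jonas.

(b), (e)

(a) Not entailed — the narrative places the assembling before the translating, not after.
(b) Entailed — the narrative places the assembling before the translating.
(c) Not entailed — Jonas assembled the cabinet, not the apple; the apple belongs to the slicing event.
(d) Not entailed — 'was slicing' is progressive on an accomplishment; it does not entail the completed 'sliced'.
(e) Entailed — this follows by dropping conjuncts from the assembling event's description.
(f) Not entailed — Jonas assembled the cabinet, not the apple; the apple belongs to the slicing event.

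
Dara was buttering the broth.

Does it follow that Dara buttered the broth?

'was buttering' is progressive; for an accomplishment like 'butter the broth', it doesn't entail completion.

no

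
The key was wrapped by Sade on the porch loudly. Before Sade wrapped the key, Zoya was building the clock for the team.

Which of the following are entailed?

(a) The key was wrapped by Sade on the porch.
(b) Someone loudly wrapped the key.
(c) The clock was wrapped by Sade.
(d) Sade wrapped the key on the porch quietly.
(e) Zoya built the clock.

(a) Entailed — dropping 'loudly' leaves a sub-description the original still satisfies.
(b) Entailed — the original entails any weakening of itself; this just drops 'on the porch' and generalizes the agent.
(c) Not entailed — Sade wrapped the key, not the clock; the clock belongs to the building event.
(d) Not entailed — 'quietly' adds a manner not in (and inconsistent with) the original.
(e) Not entailed — 'was building' is progressive on an accomplishment; it does not entail the completed 'built'.

(a), (b)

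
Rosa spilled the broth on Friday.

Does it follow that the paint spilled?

no

Nothing is said about any paint; only the broth is affected.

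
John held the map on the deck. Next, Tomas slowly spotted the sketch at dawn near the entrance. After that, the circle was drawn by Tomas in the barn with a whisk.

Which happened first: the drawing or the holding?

the holding

The connectives place the holding before the drawing.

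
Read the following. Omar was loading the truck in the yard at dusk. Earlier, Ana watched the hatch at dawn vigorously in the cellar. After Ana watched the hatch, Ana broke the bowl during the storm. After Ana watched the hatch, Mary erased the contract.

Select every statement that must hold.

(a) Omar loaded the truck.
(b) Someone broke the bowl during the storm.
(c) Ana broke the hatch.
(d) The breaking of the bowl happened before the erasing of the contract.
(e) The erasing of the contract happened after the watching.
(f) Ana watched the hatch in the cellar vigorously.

(a) Not entailed — 'was loading' is progressive on an accomplishment; it does not entail the completed 'loaded'.
(b) Entailed — the original entails any weakening of itself; this just generalizes the agent.
(c) Not entailed — Ana broke the bowl, not the hatch; the hatch belongs to the watching event.
(d) Not entailed — the narrative doesn't order the breaking relative to the erasing.
(e) Entailed — the narrative places the watching before the erasing.
(f) Entailed — this follows by dropping conjuncts from the watching event's description.

(b), (e), (f)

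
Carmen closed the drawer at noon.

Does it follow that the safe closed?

no

Nothing is said about any safe; only the drawer is affected.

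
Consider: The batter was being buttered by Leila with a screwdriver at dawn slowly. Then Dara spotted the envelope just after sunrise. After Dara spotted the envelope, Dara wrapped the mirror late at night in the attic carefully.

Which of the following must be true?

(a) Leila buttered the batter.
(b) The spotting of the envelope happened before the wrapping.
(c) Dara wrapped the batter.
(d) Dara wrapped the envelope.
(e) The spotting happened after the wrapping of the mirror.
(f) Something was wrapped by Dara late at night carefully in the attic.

(a) Not entailed — 'was buttering' is progressive on an accomplishment; it does not entail the completed 'buttered'.
(b) Entailed — the narrative places the spotting before the wrapping.
(c) Not entailed — Dara wrapped the mirror, not the batter; the batter belongs to the buttering event.
(d) Not entailed — Dara wrapped the mirror, not the envelope; the envelope belongs to the spotting event.
(e) Not entailed — the narrative places the spotting before the wrapping, not after.
(f) Entailed — every conjunct here is already in the original wrapping event.

(b), (f)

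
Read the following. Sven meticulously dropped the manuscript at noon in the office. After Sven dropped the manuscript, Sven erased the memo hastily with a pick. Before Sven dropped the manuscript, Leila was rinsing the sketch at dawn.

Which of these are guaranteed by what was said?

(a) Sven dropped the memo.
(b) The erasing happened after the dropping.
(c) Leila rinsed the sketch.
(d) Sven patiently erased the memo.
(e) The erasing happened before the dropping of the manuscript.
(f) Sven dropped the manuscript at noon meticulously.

(b), (c), (f)

(a) Not entailed — Sven dropped the manuscript, not the memo; the memo belongs to the erasing event.
(b) Entailed — the narrative places the dropping before the erasing.
(c) Entailed — 'rinse' is an activity; 'was rinsing' entails that some rinsing happened, so 'rinsed' holds.
(d) Not entailed — 'patiently' adds a manner not in (and inconsistent with) the original.
(e) Not entailed — the narrative places the dropping before the erasing, not after.
(f) Entailed — dropping 'in the office' leaves a sub-description the original still satisfies.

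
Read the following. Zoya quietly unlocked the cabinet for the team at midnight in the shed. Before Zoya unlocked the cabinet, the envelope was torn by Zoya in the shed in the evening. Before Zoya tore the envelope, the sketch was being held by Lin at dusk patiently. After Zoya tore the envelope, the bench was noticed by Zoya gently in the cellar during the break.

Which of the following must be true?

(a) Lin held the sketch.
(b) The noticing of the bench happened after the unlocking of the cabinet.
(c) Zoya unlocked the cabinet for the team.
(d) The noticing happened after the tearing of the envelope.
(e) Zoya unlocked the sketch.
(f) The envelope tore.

(a), (c), (d), (f)

(a) Entailed — 'hold' is an activity; 'was holding' entails that some holding happened, so 'held' holds.
(b) Not entailed — the narrative doesn't order the unlocking relative to the noticing.
(c) Entailed — dropping 'at midnight', 'in the shed', 'quietly' leaves a sub-description the original still satisfies.
(d) Entailed — the narrative places the tearing before the noticing.
(e) Not entailed — Zoya unlocked the cabinet, not the sketch; the sketch belongs to the holding event.
(f) Entailed — 'Zoya tore the envelope' is causative; it entails the inchoative 'the envelope tore'.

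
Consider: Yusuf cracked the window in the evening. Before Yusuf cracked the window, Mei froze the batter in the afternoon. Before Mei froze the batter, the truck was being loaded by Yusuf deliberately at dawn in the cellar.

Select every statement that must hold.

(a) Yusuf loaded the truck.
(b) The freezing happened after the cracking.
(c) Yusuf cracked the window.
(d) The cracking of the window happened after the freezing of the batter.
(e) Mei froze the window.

(a) Not entailed — 'was loading' is progressive on an accomplishment; it does not entail the completed 'loaded'.
(b) Not entailed — the narrative places the freezing before the cracking, not after.
(c) Entailed — every conjunct here is already in the original cracking event.
(d) Entailed — the narrative places the freezing before the cracking.
(e) Not entailed — Mei froze the batter, not the window; the window belongs to the cracking event.

(c), (d)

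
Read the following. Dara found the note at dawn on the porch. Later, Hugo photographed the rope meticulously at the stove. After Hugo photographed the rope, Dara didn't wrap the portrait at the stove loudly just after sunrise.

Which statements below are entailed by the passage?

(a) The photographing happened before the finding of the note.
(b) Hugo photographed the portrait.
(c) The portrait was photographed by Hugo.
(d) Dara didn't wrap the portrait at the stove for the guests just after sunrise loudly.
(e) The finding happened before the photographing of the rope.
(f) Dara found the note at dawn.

(d), (e), (f)

(a) Not entailed — the narrative places the finding before the photographing, not after.
(b) Not entailed — Hugo photographed the rope, not the portrait; the portrait belongs to the wrapping event.
(c) Not entailed — Hugo photographed the rope, not the portrait; the portrait belongs to the wrapping event.
(d) Entailed — under negation, adding a further restriction is entailed: if no such wrapping event occurred, none occurred for the guests either.
(e) Entailed — the narrative places the finding before the photographing.
(f) Entailed — this follows by dropping conjuncts from the finding event's description.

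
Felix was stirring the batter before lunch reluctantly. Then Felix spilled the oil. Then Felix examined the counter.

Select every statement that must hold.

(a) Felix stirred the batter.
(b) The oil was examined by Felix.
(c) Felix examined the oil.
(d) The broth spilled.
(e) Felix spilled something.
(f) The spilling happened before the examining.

(a), (e), (f)

(a) Entailed — 'stir' is an activity; 'was stirring' entails that some stirring happened, so 'stirred' holds.
(b) Not entailed — Felix examined the counter, not the oil; the oil belongs to the spilling event.
(c) Not entailed — Felix examined the counter, not the oil; the oil belongs to the spilling event.
(d) Not entailed — the oil is what spilled, not the broth.
(e) Entailed — generalizing the patient leaves a sub-description the original still satisfies.
(f) Entailed — the narrative places the spilling before the examining.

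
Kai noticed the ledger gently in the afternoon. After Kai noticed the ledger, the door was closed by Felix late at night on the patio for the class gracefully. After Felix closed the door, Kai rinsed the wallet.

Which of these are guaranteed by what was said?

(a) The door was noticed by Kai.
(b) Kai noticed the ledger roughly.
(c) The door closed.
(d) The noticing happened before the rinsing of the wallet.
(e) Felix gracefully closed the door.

(a) Not entailed — Kai noticed the ledger, not the door; the door belongs to the closing event.
(b) Not entailed — 'roughly' adds a manner not in (and inconsistent with) the original.
(c) Entailed — 'Felix closed the door' is causative; it entails the inchoative 'the door closed'.
(d) Entailed — the narrative places the noticing before the rinsing.
(e) Entailed — dropping 'late at night', 'for the class', 'on the patio' leaves a sub-description the original still satisfies.

(c), (d), (e)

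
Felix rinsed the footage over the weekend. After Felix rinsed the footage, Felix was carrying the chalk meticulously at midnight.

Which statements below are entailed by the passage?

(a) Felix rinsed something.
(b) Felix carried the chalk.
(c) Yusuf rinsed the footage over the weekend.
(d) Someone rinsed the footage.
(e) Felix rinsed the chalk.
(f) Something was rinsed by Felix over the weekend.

(a), (b), (d), (f)

(a) Entailed — this follows by dropping conjuncts from the rinsing event's description.
(b) Entailed — 'carry' is an activity; 'was carrying' entails that some carrying happened, so 'carried' holds.
(c) Not entailed — the passage has Felix rinsing the footage, not Yusuf.
(d) Entailed — the original entails any weakening of itself; this just drops 'over the weekend' and generalizes the agent.
(e) Not entailed — Felix rinsed the footage, not the chalk; the chalk belongs to the carrying event.
(f) Entailed — every conjunct here is already in the original rinsing event.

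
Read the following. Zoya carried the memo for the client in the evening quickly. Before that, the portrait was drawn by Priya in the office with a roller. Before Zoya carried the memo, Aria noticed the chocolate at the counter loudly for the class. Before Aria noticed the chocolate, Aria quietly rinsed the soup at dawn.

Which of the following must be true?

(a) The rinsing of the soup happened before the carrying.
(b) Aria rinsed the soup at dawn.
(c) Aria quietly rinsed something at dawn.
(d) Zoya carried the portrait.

(a), (b), (c)

(a) Entailed — the narrative places the rinsing before the carrying.
(b) Entailed — dropping 'quietly' leaves a sub-description the original still satisfies.
(c) Entailed — every conjunct here is already in the original rinsing event.
(d) Not entailed — Zoya carried the memo, not the portrait; the portrait belongs to the drawing event.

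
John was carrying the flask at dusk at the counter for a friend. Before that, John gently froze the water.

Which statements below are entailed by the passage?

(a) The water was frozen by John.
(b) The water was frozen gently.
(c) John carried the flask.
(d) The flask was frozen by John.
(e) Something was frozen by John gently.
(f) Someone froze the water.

(a) Entailed — every conjunct here is already in the original freezing event.
(b) Entailed — the original entails any weakening of itself; this just generalizes the agent.
(c) Entailed — 'carry' is an activity; 'was carrying' entails that some carrying happened, so 'carried' holds.
(d) Not entailed — John froze the water, not the flask; the flask belongs to the carrying event.
(e) Entailed — the original entails any weakening of itself; this just generalizes the patient.
(f) Entailed — every conjunct here is already in the original freezing event.

(a), (b), (c), (e), (f)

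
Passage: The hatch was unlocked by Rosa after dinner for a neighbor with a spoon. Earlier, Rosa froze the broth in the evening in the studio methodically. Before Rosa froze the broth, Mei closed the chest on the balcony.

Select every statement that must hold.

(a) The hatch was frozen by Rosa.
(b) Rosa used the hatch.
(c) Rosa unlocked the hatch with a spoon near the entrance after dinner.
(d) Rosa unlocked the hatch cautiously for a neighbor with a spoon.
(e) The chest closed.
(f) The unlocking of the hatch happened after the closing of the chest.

(a) Not entailed — Rosa froze the broth, not the hatch; the hatch belongs to the unlocking event.
(b) Not entailed — the hatch is the patient, not an instrument — Rosa used a spoon.
(c) Not entailed — 'near the entrance' adds information not in the original event.
(d) Not entailed — 'cautiously' adds information not in the original event.
(e) Entailed — 'Mei closed the chest' is causative; it entails the inchoative 'the chest closed'.
(f) Entailed — the narrative places the closing before the unlocking.

(e), (f)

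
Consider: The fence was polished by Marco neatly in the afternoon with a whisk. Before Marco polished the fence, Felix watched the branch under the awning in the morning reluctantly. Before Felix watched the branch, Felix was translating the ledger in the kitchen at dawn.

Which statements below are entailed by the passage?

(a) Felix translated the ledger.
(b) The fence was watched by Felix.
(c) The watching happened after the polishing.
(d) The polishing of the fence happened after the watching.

(d)

(a) Not entailed — 'was translating' is progressive on an accomplishment; it does not entail the completed 'translated'.
(b) Not entailed — Felix watched the branch, not the fence; the fence belongs to the polishing event.
(c) Not entailed — the narrative places the watching before the polishing, not after.
(d) Entailed — the narrative places the watching before the polishing.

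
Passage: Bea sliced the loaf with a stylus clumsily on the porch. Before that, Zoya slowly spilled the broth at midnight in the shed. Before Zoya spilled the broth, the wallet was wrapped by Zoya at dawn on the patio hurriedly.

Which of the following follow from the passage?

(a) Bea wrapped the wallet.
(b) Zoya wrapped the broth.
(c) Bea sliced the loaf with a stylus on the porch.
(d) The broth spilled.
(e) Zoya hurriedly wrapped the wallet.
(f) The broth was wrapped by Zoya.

(a) Not entailed — the passage has Zoya wrapping the wallet, not Bea.
(b) Not entailed — Zoya wrapped the wallet, not the broth; the broth belongs to the spilling event.
(c) Entailed — every conjunct here is already in the original slicing event.
(d) Entailed — 'Zoya spilled the broth' is causative; it entails the inchoative 'the broth spilled'.
(e) Entailed — the original entails any weakening of itself; this just drops 'on the patio', 'at dawn'.
(f) Not entailed — Zoya wrapped the wallet, not the broth; the broth belongs to the spilling event.

(c), (d), (e)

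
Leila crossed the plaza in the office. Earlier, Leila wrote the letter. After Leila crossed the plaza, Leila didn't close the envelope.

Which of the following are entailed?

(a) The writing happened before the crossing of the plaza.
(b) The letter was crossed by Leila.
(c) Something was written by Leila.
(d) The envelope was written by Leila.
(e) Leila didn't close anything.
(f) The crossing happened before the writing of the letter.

(a) Entailed — the narrative places the writing before the crossing.
(b) Not entailed — Leila crossed the plaza, not the letter; the letter belongs to the writing event.
(c) Entailed — every conjunct here is already in the original writing event.
(d) Not entailed — Leila wrote the letter, not the envelope; the envelope belongs to the closing event.
(e) Not entailed — the original only denies this specific event; Leila may have closed something else.
(f) Not entailed — the narrative places the writing before the crossing, not after.

(a), (c)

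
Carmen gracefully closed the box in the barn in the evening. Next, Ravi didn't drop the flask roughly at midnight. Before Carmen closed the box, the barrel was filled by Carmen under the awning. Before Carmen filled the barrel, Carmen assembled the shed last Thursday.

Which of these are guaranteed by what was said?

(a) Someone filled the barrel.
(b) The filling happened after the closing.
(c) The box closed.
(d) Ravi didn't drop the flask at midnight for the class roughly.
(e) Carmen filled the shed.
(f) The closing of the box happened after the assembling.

(a), (c), (d), (f)

(a) Entailed — this follows by dropping conjuncts from the filling event's description.
(b) Not entailed — the narrative places the filling before the closing, not after.
(c) Entailed — 'Carmen closed the box' is causative; it entails the inchoative 'the box closed'.
(d) Entailed — under negation, adding a further restriction is entailed: if no such dropping event occurred, none occurred for the class either.
(e) Not entailed — Carmen filled the barrel, not the shed; the shed belongs to the assembling event.
(f) Entailed — the narrative places the assembling before the closing.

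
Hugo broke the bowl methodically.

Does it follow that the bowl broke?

'Hugo broke the bowl' is the causative; it entails the inchoative 'the bowl broke'.

yes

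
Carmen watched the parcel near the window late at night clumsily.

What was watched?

'the parcel' marks the patient of the watching event.

the parcel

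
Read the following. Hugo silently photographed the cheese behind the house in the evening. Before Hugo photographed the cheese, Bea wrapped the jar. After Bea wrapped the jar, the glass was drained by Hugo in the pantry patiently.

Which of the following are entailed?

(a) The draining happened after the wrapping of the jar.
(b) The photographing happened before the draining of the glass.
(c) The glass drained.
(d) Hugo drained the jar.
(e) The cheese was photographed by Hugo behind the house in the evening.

(a), (c), (e)

(a) Entailed — the narrative places the wrapping before the draining.
(b) Not entailed — the narrative doesn't order the photographing relative to the draining.
(c) Entailed — 'Hugo drained the glass' is causative; it entails the inchoative 'the glass drained'.
(d) Not entailed — Hugo drained the glass, not the jar; the jar belongs to the wrapping event.
(e) Entailed — every conjunct here is already in the original photographing event.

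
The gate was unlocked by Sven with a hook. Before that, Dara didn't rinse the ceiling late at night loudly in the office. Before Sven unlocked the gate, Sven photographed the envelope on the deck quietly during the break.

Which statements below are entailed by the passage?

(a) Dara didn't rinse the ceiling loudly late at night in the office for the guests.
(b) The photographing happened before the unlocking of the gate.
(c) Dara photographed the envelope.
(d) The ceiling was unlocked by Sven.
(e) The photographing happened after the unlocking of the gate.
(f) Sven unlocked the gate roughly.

(a), (b)

(a) Entailed — under negation, adding a further restriction is entailed: if no such rinsing event occurred, none occurred for the guests either.
(b) Entailed — the narrative places the photographing before the unlocking.
(c) Not entailed — the passage has Sven photographing the envelope, not Dara.
(d) Not entailed — Sven unlocked the gate, not the ceiling; the ceiling belongs to the rinsing event.
(e) Not entailed — the narrative places the photographing before the unlocking, not after.
(f) Not entailed — 'roughly' adds information not in the original event.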